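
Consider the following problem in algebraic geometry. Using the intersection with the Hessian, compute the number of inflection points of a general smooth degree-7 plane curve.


For a general smooth plane curve C of degree d, the inflection points are
the intersection of C with its Hessian curve, which has degree 3(d-2).
By Bezout, the total intersection number is d * 3(d-2) = 7 * 15 = 105.
For a general curve every flex is ordinary, so each contributes
multiplicity 1 to C·Hess(C), and the number of distinct inflection
points is 3d(d-2).
Inflection points = 3*7*(7-2) = 3*7*5 = 105

105


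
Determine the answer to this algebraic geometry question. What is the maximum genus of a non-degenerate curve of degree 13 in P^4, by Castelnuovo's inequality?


Castelnuovo's bound: write d - 1 = m(r-1) + epsilon with 0 <= epsilon < r-1.
d - 1 = 13 - 1 = 12
r - 1 = 4 - 1 = 3
12 = 4*3 + 0, so m = 4, epsilon = 0
pi(d, r) = m(m-1)(r-1)/2 + m*epsilon
= 4*3*3/2 + 4*0
= 36/2 + 0
= 18 + 0 = 18

18


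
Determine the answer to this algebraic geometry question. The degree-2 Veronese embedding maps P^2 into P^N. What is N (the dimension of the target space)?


The Veronese embedding v_d: P^n -> P^N maps each point to all
degree-d monomials in n+1 homogeneous coordinates.
N = C(n+d, d) - 1
N = C(2+2, 2) - 1
N = C(4, 2) - 1
C(4, 2) = 6
N = 6 - 1 = 5

5


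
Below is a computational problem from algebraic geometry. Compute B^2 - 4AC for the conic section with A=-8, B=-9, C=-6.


The discriminant of a conic Ax^2 + Bxy + Cy^2 + ... = 0 is B^2 - 4AC.
B^2 = (-9)^2 = 81
4AC = 4*(-8)*(-6) = 192
Discriminant = 81 - 192 = -111

-111


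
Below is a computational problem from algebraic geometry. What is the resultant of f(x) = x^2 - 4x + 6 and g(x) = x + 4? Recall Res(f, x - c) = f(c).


For Res(f, x - c), we evaluate f at x = c.
f(-4) = (-4)^2 - 4*(-4) + 6
= 16 + 16 + 6
= 32 + 6 = 38
Res(f, g) = 38

38


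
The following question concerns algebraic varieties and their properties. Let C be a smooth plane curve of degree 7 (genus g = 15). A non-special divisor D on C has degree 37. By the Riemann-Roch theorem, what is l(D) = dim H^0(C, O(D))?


First, compute the genus of a smooth plane curve of degree 7:
g = (d-1)(d-2)/2 = (7-1)(7-2)/2 = 15
For a non-special divisor D (i.e., h^1(D) = 0), Riemann-Roch gives:
l(D) = deg(D) - g + 1
Since deg(D) = 37 >= 2g - 1 = 29, D is non-special.
l(D) = 37 - 15 + 1 = 23

23


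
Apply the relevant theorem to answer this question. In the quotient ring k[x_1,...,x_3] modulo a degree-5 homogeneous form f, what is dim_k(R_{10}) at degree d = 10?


For R = k[x_1,...,x_n]/(f) with f homogeneous of degree e:
The Hilbert series is (1 - t^e)/(1 - t)^n.
So h(d) = C(d+n-1, n-1) - C(d-e+n-1, n-1) for d >= e.
With n=3, e=5, d=10:
C(10+3-1, 3-1) = C(12, 2) = 66
C(10-5+3-1, 3-1) = C(7, 2) = 21
h(10) = 66 - 21 = 45

45


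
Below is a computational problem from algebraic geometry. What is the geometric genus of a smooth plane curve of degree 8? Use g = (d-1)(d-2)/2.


Using the genus formula for smooth plane curves:
g = (d-1)(d-2)/2
g = (8-1)(8-2)/2
g = 7*6/2
g = 42/2 = 21

21


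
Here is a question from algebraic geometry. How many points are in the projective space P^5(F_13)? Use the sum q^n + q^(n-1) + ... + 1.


P^5(F_13) has (q^(n+1) - 1)/(q - 1) points.
= 13^5 + 13^4 + 13^3 + 13^2 + 13^1 + 13^0
= 371293 + 28561 + 2197 + 169 + 13 + 1
= 402234

402234


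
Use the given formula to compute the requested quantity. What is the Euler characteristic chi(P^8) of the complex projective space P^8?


The complex projective space P^8 has one cell in each even real dimension 0, 2, ..., 16.
The cohomology groups are H^{2k}(P^8) = Z for k = 0,...,8, and 0 otherwise.
Euler characteristic = sum of Betti numbers = 1 per even-dimensional cohomology group.
chi(P^8) = 8 + 1 = 9

9


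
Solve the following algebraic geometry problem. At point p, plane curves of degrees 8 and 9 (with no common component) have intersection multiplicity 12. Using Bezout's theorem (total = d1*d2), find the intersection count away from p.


By Bezout's theorem, the total intersection number is d1 * d2.
Total = 8 * 9 = 72
Intersection multiplicity at p = 12
Remaining intersections = 72 - 12 = 60

60


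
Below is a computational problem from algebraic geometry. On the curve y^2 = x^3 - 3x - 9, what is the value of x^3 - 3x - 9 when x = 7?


Compute x^3 - 3x - 9 at x = 7:
x^3 = 7^3 = 343
(-3)*x = (-3)*7 = -21
Sum: 343 - 21 - 9 = 313

313


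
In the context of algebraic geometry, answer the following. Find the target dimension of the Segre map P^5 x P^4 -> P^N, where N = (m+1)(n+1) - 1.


The Segre embedding maps P^m x P^n into P^N via
all products of coordinates from each factor.
N = (m+1)(n+1) - 1
N = (5+1)(4+1) - 1
N = 6*5 - 1
N = 30 - 1 = 29

29


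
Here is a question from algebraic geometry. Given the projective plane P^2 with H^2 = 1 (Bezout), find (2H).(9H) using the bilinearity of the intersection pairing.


Using bilinearity of the intersection pairing on the projective plane P^2:
(aH).(bH) = ab * (H.H)
We have H^2 = 1 (Bezout).
D.E = (2H).(9H) = 2*9*1
= 18*1
= 18

18


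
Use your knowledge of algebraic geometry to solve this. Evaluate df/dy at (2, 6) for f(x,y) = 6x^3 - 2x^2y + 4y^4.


df/dy = (-2)*x^2 + 4*4*y^3
At (2,6): (-2)*2^2 + 4*4*6^3
= -8 + 3456
= 3448

3448


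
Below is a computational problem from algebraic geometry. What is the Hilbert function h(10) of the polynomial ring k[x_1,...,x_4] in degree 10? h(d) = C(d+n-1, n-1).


The Hilbert function for the polynomial ring in 4 variables is:
h(d) = C(d+n-1, n-1)
h(10) = C(10+4-1, 4-1) = C(13, 3)
= 13! / (3! * 10!)
= 286

286


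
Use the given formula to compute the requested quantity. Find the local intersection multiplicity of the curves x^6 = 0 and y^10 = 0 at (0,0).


The intersection multiplicity of V(x^a) and V(y^b) at the origin is:
I(O; V(x^6), V(y^10)) = dim_k(k[x,y]/(x^6, y^10))
A basis for k[x,y]/(x^6, y^10) is the set of monomials x^i * y^j
where 0 <= i < 6 and 0 <= j < 10.
The number of such monomials is 6 * 10 = 60

60


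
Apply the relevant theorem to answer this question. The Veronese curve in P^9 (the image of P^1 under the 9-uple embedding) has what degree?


The rational normal curve in P^9 is the image of P^1 under the 9-uple Veronese.
A general hyperplane in P^9 pulls back to a degree-9 form on P^1, which has 9 zeros,
so the curve meets a general hyperplane in 9 points. Degree = 9.

9


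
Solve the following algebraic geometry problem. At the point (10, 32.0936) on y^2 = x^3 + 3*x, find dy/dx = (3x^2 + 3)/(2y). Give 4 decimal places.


Using implicit differentiation of y^2 = x^3 + 3*x:
2y * dy/dx = 3x^2 + 3
dy/dx = (3x^2 + 3)/(2y)
Numerator: 3*10^2 + 3 = 303
Denominator: 2*32.0936 = 64.1872
dy/dx = 303/64.1872 = 4.7206

4.7206


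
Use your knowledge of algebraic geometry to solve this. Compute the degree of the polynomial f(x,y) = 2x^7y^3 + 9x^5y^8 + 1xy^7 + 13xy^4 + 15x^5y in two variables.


Examine each term for its total degree (sum of exponents).
  Term '2x^7y^3' has total degree 7+3 = 10.
  Term '9x^5y^8' has total degree 5+8 = 13.
  Term '1xy^7' has total degree 1+7 = 8.
  Term '13xy^4' has total degree 1+4 = 5.
  Term '15x^5y' has total degree 5+1 = 6.
The maximum total degree among all terms is 13.

13


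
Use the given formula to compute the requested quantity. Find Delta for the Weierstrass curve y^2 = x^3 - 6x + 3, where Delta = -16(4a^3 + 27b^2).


Compute each component:
4a^3 = 4*(-6)^3 = 4*(-216) = -864
27b^2 = 27*3^2 = 27*9 = 243
4a^3 + 27b^2 = -864 + 243 = -621
Delta = -16*(-621) = 9936

9936


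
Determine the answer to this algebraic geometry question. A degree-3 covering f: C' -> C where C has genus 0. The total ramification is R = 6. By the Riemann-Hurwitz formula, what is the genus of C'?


Riemann-Hurwitz formula: 2g' - 2 = d(2g - 2) + R
Given: d = 3, g = 0, R = 6
2g' - 2 = 3*(2*0 - 2) + 6
2g' - 2 = 3*(-2) + 6
2g' - 2 = -6 + 6 = 0
2g' = 2
g' = 1

1


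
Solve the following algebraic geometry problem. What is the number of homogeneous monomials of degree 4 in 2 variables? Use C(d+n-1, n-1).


The number of degree-4 monomials in 2 variables is C(d+n-1, n-1).
= C(4+2-1, 2-1) = C(5, 1)
= 5

5


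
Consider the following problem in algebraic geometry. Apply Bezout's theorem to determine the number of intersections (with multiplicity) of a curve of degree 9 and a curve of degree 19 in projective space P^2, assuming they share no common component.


Bezout's theorem states the intersection count equals the product of degrees.
Intersection count = 9 * 19 = 171

171


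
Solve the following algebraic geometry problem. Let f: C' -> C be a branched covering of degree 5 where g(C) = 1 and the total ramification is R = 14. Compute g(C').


Riemann-Hurwitz formula: 2g' - 2 = d(2g - 2) + R
Given: d = 5, g = 1, R = 14
2g' - 2 = 5*(2*1 - 2) + 14
2g' - 2 = 5*0 + 14
2g' - 2 = 0 + 14 = 14
2g' = 16
g' = 8

8


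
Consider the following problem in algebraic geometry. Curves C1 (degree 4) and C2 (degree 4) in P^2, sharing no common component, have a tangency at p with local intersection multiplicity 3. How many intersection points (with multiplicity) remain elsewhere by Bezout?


By Bezout's theorem, the total intersection number is d1 * d2.
Total = 4 * 4 = 16
Intersection multiplicity at p = 3
Remaining intersections = 16 - 3 = 13

13


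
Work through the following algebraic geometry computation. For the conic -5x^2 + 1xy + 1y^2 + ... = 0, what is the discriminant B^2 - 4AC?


The discriminant of a conic Ax^2 + Bxy + Cy^2 + ... = 0 is B^2 - 4AC.
B^2 = 1^2 = 1
4AC = 4*(-5)*1 = -20
Discriminant = 1 + 20 = 21

21


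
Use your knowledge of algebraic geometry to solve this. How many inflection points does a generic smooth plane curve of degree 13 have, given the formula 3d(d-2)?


For a general smooth plane curve C of degree d, the inflection points are
the intersection of C with its Hessian curve, which has degree 3(d-2).
By Bezout, the total intersection number is d * 3(d-2) = 13 * 33 = 429.
For a general curve every flex is ordinary, so each contributes
multiplicity 1 to C·Hess(C), and the number of distinct inflection
points is 3d(d-2).
Inflection points = 3*13*(13-2) = 3*13*11 = 429

429


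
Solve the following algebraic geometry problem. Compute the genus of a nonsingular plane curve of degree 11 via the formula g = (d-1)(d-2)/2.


Using the genus formula for smooth plane curves:
g = (d-1)(d-2)/2
g = (11-1)(11-2)/2
g = 10*9/2
g = 90/2 = 45

45


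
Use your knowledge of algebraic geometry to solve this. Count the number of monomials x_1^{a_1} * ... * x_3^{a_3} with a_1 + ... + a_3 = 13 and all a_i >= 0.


The number of degree-13 monomials in 3 variables is C(d+n-1, n-1).
= C(13+3-1, 3-1) = C(15, 2)
= 105

105


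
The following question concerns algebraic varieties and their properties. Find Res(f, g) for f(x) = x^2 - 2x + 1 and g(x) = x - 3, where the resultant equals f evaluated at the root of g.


For Res(f, x - c), we evaluate f at x = c.
f(3) = 3^2 - 2*3 + 1
= 9 - 6 + 1
= 3 + 1 = 4
Res(f, g) = 4

4


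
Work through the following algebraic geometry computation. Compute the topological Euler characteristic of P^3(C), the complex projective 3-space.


The complex projective space P^3 has one cell in each even real dimension 0, 2, ..., 6.
The cohomology groups are H^{2k}(P^3) = Z for k = 0,...,3, and 0 otherwise.
Euler characteristic = sum of Betti numbers = 1 per even-dimensional cohomology group.
chi(P^3) = 3 + 1 = 4

4


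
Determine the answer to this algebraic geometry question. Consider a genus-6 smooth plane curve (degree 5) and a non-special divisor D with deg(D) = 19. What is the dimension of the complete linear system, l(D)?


First, compute the genus of a smooth plane curve of degree 5:
g = (d-1)(d-2)/2 = (5-1)(5-2)/2 = 6
For a non-special divisor D (i.e., h^1(D) = 0), Riemann-Roch gives:
l(D) = deg(D) - g + 1
Since deg(D) = 19 >= 2g - 1 = 11, D is non-special.
l(D) = 19 - 6 + 1 = 14

14


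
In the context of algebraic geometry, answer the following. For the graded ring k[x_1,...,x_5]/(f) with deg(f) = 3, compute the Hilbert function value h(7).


For R = k[x_1,...,x_n]/(f) with f homogeneous of degree e:
The Hilbert series is (1 - t^e)/(1 - t)^n.
So h(d) = C(d+n-1, n-1) - C(d-e+n-1, n-1) for d >= e.
With n=5, e=3, d=7:
C(7+5-1, 5-1) = C(11, 4) = 330
C(7-3+5-1, 5-1) = C(8, 4) = 70
h(7) = 330 - 70 = 260

260


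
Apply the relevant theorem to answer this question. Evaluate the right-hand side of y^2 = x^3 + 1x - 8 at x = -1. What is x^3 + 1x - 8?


Compute x^3 + 1x - 8 at x = -1:
x^3 = (-1)^3 = -1
1*x = 1*(-1) = -1
Sum: -1 - 1 - 8 = -10

-10


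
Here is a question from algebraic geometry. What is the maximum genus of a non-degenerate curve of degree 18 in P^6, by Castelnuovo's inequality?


Castelnuovo's bound: write d - 1 = m(r-1) + epsilon with 0 <= epsilon < r-1.
d - 1 = 18 - 1 = 17
r - 1 = 6 - 1 = 5
17 = 3*5 + 2, so m = 3, epsilon = 2
pi(d, r) = m(m-1)(r-1)/2 + m*epsilon
= 3*2*5/2 + 3*2
= 30/2 + 6
= 15 + 6 = 21

21


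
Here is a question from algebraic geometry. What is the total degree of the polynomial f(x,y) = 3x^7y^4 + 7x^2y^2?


Examine each term for its total degree (sum of exponents).
  Term '3x^7y^4' has total degree 7+4 = 11.
  Term '7x^2y^2' has total degree 2+2 = 4.
The maximum total degree among all terms is 11.

11


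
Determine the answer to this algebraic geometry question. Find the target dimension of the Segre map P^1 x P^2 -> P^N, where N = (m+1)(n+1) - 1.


The Segre embedding maps P^m x P^n into P^N via
all products of coordinates from each factor.
N = (m+1)(n+1) - 1
N = (1+1)(2+1) - 1
N = 2*3 - 1
N = 6 - 1 = 5

5


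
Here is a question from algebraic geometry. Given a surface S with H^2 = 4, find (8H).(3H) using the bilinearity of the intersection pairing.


Using bilinearity of the intersection pairing on a surface S:
(aH).(bH) = ab * (H.H)
We have H^2 = 4.
D.E = (8H).(3H) = 8*3*4
= 24*4
= 96

96


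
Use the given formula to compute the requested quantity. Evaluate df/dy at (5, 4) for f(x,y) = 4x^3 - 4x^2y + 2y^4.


df/dy = (-4)*x^2 + 4*2*y^3
At (5,4): (-4)*5^2 + 4*2*4^3
= -100 + 512
= 412

412


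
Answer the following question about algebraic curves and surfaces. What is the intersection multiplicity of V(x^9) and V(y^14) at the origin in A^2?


The intersection multiplicity of V(x^a) and V(y^b) at the origin is:
I(O; V(x^9), V(y^14)) = dim_k(k[x,y]/(x^9, y^14))
A basis for k[x,y]/(x^9, y^14) is the set of monomials x^i * y^j
where 0 <= i < 9 and 0 <= j < 14.
The number of such monomials is 9 * 14 = 126

126


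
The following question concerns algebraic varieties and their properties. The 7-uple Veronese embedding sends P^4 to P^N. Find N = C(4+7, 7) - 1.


The Veronese embedding v_d: P^n -> P^N maps each point to all
degree-d monomials in n+1 homogeneous coordinates.
N = C(n+d, d) - 1
N = C(4+7, 7) - 1
N = C(11, 7) - 1
C(11, 7) = 330
N = 330 - 1 = 329

329


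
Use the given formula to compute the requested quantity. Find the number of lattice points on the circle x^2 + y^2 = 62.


Systematically check integer values of x where x^2 <= 62.
For each valid x, check if 62 - x^2 is a perfect square.
Total integer solutions found: 0

0


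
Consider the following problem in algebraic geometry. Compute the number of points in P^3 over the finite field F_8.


P^3(F_8) has (q^(n+1) - 1)/(q - 1) points.
= 8^3 + 8^2 + 8^1 + 8^0
= 512 + 64 + 8 + 1
= 585

585


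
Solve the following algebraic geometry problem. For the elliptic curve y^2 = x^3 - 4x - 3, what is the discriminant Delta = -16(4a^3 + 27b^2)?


Compute each component:
4a^3 = 4*(-4)^3 = 4*(-64) = -256
27b^2 = 27*(-3)^2 = 27*9 = 243
4a^3 + 27b^2 = -256 + 243 = -13
Delta = -16*(-13) = 208

208


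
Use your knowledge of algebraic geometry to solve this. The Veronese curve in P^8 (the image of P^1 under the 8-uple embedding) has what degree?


The rational normal curve in P^8 is the image of P^1 under the 8-uple Veronese.
A general hyperplane in P^8 pulls back to a degree-8 form on P^1, which has 8 zeros,
so the curve meets a general hyperplane in 8 points. Degree = 8.

8


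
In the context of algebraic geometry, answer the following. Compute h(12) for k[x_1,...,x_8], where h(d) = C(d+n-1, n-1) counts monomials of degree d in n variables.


The Hilbert function for the polynomial ring in 8 variables is:
h(d) = C(d+n-1, n-1)
h(12) = C(12+8-1, 8-1) = C(19, 7)
= 19! / (7! * 12!)
= 50388

50388


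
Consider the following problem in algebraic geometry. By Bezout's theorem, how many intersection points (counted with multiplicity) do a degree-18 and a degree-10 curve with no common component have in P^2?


Bezout's theorem states the intersection count equals the product of degrees.
Intersection count = 18 * 10 = 180

180


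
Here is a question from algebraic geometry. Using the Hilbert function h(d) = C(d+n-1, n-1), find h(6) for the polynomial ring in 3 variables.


The Hilbert function for the polynomial ring in 3 variables is:
h(d) = C(d+n-1, n-1)
h(6) = C(6+3-1, 3-1) = C(8, 2)
= 8! / (2! * 6!)
= 28

28


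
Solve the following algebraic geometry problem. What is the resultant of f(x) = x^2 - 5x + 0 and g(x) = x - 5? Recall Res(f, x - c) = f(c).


For Res(f, x - c), we evaluate f at x = c.
f(5) = 5^2 - 5*5 + 0
= 25 - 25 + 0
= 0 + 0 = 0
Res(f, g) = 0

0


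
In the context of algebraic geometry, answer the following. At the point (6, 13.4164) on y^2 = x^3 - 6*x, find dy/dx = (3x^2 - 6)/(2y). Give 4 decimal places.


Using implicit differentiation of y^2 = x^3 - 6*x:
2y * dy/dx = 3x^2 - 6
dy/dx = (3x^2 - 6)/(2y)
Numerator: 3*6^2 - 6 = 102
Denominator: 2*13.4164 = 26.8328
dy/dx = 102/26.8328 = 3.8013

3.8013


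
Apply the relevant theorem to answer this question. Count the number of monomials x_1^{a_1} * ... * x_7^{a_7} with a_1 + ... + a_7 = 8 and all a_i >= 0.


The number of degree-8 monomials in 7 variables is C(d+n-1, n-1).
= C(8+7-1, 7-1) = C(14, 6)
= 3003

3003


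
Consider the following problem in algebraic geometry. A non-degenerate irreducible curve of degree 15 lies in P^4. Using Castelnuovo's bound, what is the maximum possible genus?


Castelnuovo's bound: write d - 1 = m(r-1) + epsilon with 0 <= epsilon < r-1.
d - 1 = 15 - 1 = 14
r - 1 = 4 - 1 = 3
14 = 4*3 + 2, so m = 4, epsilon = 2
pi(d, r) = m(m-1)(r-1)/2 + m*epsilon
= 4*3*3/2 + 4*2
= 36/2 + 8
= 18 + 8 = 26

26


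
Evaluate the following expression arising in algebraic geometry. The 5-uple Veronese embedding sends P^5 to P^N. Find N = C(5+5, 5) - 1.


The Veronese embedding v_d: P^n -> P^N maps each point to all
degree-d monomials in n+1 homogeneous coordinates.
N = C(n+d, d) - 1
N = C(5+5, 5) - 1
N = C(10, 5) - 1
C(10, 5) = 252
N = 252 - 1 = 251

251


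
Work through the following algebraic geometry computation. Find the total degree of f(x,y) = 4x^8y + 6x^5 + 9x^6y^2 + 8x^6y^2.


Examine each term for its total degree (sum of exponents).
  Term '4x^8y' has total degree 8+1 = 9.
  Term '6x^5' has total degree 5+0 = 5.
  Term '9x^6y^2' has total degree 6+2 = 8.
  Term '8x^6y^2' has total degree 6+2 = 8.
The maximum total degree among all terms is 9.

9


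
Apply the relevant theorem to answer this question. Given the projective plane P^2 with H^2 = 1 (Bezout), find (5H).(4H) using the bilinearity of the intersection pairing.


Using bilinearity of the intersection pairing on the projective plane P^2:
(aH).(bH) = ab * (H.H)
We have H^2 = 1 (Bezout).
D.E = (5H).(4H) = 5*4*1
= 20*1
= 20

20


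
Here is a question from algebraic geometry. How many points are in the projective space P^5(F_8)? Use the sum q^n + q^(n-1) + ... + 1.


P^5(F_8) has (q^(n+1) - 1)/(q - 1) points.
= 8^5 + 8^4 + 8^3 + 8^2 + 8^1 + 8^0
= 32768 + 4096 + 512 + 64 + 8 + 1
= 37449

37449


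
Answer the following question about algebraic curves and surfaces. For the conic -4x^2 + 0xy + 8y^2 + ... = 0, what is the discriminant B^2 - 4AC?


The discriminant of a conic Ax^2 + Bxy + Cy^2 + ... = 0 is B^2 - 4AC.
B^2 = 0^2 = 0
4AC = 4*(-4)*8 = -128
Discriminant = 0 + 128 = 128

128


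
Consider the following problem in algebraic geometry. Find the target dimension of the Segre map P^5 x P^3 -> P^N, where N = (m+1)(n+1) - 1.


The Segre embedding maps P^m x P^n into P^N via
all products of coordinates from each factor.
N = (m+1)(n+1) - 1
N = (5+1)(3+1) - 1
N = 6*4 - 1
N = 24 - 1 = 23

23


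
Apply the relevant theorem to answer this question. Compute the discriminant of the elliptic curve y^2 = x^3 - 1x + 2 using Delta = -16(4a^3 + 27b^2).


Compute each component:
4a^3 = 4*(-1)^3 = 4*(-1) = -4
27b^2 = 27*2^2 = 27*4 = 108
4a^3 + 27b^2 = -4 + 108 = 104
Delta = -16*104 = -1664

-1664


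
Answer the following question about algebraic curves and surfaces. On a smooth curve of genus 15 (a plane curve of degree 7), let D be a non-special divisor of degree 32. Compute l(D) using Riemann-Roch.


First, compute the genus of a smooth plane curve of degree 7:
g = (d-1)(d-2)/2 = (7-1)(7-2)/2 = 15
For a non-special divisor D (i.e., h^1(D) = 0), Riemann-Roch gives:
l(D) = deg(D) - g + 1
Since deg(D) = 32 >= 2g - 1 = 29, D is non-special.
l(D) = 32 - 15 + 1 = 18

18


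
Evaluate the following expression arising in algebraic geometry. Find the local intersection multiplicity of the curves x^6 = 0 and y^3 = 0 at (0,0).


The intersection multiplicity of V(x^a) and V(y^b) at the origin is:
I(O; V(x^6), V(y^3)) = dim_k(k[x,y]/(x^6, y^3))
A basis for k[x,y]/(x^6, y^3) is the set of monomials x^i * y^j
where 0 <= i < 6 and 0 <= j < 3.
The number of such monomials is 6 * 3 = 18

18


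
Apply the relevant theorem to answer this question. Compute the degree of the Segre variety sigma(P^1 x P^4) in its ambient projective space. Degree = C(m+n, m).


The degree of the Segre variety P^1 x P^4 is C(m+n, m).
= C(5, 1)
= 5

5


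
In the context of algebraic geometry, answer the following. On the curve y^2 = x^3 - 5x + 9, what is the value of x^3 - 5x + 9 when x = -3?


Compute x^3 - 5x + 9 at x = -3:
x^3 = (-3)^3 = -27
(-5)*x = (-5)*(-3) = 15
Sum: -27 + 15 + 9 = -3

-3


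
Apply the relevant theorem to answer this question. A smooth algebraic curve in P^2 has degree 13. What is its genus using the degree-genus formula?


Using the genus formula for smooth plane curves:
g = (d-1)(d-2)/2
g = (13-1)(13-2)/2
g = 12*11/2
g = 132/2 = 66

66


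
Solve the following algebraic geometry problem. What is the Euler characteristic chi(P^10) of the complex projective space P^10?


The complex projective space P^10 has one cell in each even real dimension 0, 2, ..., 20.
The cohomology groups are H^{2k}(P^10) = Z for k = 0,...,10, and 0 otherwise.
Euler characteristic = sum of Betti numbers = 1 per even-dimensional cohomology group.
chi(P^10) = 10 + 1 = 11

11


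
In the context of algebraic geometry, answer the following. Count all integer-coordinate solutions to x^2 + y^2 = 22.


Systematically check integer values of x where x^2 <= 22.
For each valid x, check if 22 - x^2 is a perfect square.
Total integer solutions found: 0

0


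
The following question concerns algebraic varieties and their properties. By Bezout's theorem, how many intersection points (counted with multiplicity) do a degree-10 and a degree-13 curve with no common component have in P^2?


Bezout's theorem states the intersection count equals the product of degrees.
Intersection count = 10 * 13 = 130

130


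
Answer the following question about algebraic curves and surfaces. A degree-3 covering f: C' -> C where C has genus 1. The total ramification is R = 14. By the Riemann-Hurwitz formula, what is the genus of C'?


Riemann-Hurwitz formula: 2g' - 2 = d(2g - 2) + R
Given: d = 3, g = 1, R = 14
2g' - 2 = 3*(2*1 - 2) + 14
2g' - 2 = 3*0 + 14
2g' - 2 = 0 + 14 = 14
2g' = 16
g' = 8

8


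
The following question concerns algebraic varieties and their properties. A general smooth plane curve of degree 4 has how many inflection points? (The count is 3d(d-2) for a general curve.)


For a general smooth plane curve C of degree d, the inflection points are
the intersection of C with its Hessian curve, which has degree 3(d-2).
By Bezout, the total intersection number is d * 3(d-2) = 4 * 6 = 24.
For a general curve every flex is ordinary, so each contributes
multiplicity 1 to C·Hess(C), and the number of distinct inflection
points is 3d(d-2).
Inflection points = 3*4*(4-2) = 3*4*2 = 24

24


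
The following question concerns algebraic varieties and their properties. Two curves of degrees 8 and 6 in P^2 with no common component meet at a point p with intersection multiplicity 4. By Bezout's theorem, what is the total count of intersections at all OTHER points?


By Bezout's theorem, the total intersection number is d1 * d2.
Total = 8 * 6 = 48
Intersection multiplicity at p = 4
Remaining intersections = 48 - 4 = 44

44


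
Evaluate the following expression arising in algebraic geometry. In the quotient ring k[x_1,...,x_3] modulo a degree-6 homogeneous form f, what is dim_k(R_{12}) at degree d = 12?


For R = k[x_1,...,x_n]/(f) with f homogeneous of degree e:
The Hilbert series is (1 - t^e)/(1 - t)^n.
So h(d) = C(d+n-1, n-1) - C(d-e+n-1, n-1) for d >= e.
With n=3, e=6, d=12:
C(12+3-1, 3-1) = C(14, 2) = 91
C(12-6+3-1, 3-1) = C(8, 2) = 28
h(12) = 91 - 28 = 63

63


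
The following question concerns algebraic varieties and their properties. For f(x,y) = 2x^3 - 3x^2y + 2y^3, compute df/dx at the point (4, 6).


df/dx = 3*2*x^2 + 2*(-3)*x^1*y
At (4,6): 3*2*4^2 + 2*(-3)*4^1*6
= 96 - 144
= -48

-48


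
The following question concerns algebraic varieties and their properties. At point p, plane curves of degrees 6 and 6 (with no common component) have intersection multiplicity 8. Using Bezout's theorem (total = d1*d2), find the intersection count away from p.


By Bezout's theorem, the total intersection number is d1 * d2.
Total = 6 * 6 = 36
Intersection multiplicity at p = 8
Remaining intersections = 36 - 8 = 28

28


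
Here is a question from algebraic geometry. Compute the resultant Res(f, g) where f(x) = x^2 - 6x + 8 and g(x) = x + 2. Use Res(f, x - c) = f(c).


For Res(f, x - c), we evaluate f at x = c.
f(-2) = (-2)^2 - 6*(-2) + 8
= 4 + 12 + 8
= 16 + 8 = 24
Res(f, g) = 24

24


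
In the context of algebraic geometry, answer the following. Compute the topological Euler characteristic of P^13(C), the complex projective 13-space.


The complex projective space P^13 has one cell in each even real dimension 0, 2, ..., 26.
The cohomology groups are H^{2k}(P^13) = Z for k = 0,...,13, and 0 otherwise.
Euler characteristic = sum of Betti numbers = 1 per even-dimensional cohomology group.
chi(P^13) = 13 + 1 = 14

14


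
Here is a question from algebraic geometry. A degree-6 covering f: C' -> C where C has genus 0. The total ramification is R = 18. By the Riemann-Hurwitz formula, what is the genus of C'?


Riemann-Hurwitz formula: 2g' - 2 = d(2g - 2) + R
Given: d = 6, g = 0, R = 18
2g' - 2 = 6*(2*0 - 2) + 18
2g' - 2 = 6*(-2) + 18
2g' - 2 = -12 + 18 = 6
2g' = 8
g' = 4

4


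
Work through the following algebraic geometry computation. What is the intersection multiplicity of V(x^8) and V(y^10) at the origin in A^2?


The intersection multiplicity of V(x^a) and V(y^b) at the origin is:
I(O; V(x^8), V(y^10)) = dim_k(k[x,y]/(x^8, y^10))
A basis for k[x,y]/(x^8, y^10) is the set of monomials x^i * y^j
where 0 <= i < 8 and 0 <= j < 10.
The number of such monomials is 8 * 10 = 80

80


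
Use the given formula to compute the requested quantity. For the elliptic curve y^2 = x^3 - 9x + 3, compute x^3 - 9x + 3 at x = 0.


Compute x^3 - 9x + 3 at x = 0:
x^3 = 0^3 = 0
(-9)*x = (-9)*0 = 0
Sum: 0 + 0 + 3 = 3

3


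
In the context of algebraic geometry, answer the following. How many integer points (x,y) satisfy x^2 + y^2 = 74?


Systematically check integer values of x where x^2 <= 74.
For each valid x, check if 74 - x^2 is a perfect square.
x=5: 74 - 25 = 49, sqrt = 7 (valid)
x=7: 74 - 49 = 25, sqrt = 5 (valid)
Total integer solutions found: 8

8


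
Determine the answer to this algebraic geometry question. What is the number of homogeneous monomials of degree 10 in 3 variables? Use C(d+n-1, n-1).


The number of degree-10 monomials in 3 variables is C(d+n-1, n-1).
= C(10+3-1, 3-1) = C(12, 2)
= 66

66


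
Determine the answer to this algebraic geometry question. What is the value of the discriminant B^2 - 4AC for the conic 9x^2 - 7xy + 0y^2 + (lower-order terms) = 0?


The discriminant of a conic Ax^2 + Bxy + Cy^2 + ... = 0 is B^2 - 4AC.
B^2 = (-7)^2 = 49
4AC = 4*9*0 = 0
Discriminant = 49 + 0 = 49

49


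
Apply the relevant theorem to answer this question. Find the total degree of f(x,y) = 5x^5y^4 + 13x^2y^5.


Examine each term for its total degree (sum of exponents).
  Term '5x^5y^4' has total degree 5+4 = 9.
  Term '13x^2y^5' has total degree 2+5 = 7.
The maximum total degree among all terms is 9.

9


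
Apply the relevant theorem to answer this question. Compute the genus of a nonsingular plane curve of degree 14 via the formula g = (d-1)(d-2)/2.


Using the genus formula for smooth plane curves:
g = (d-1)(d-2)/2
g = (14-1)(14-2)/2
g = 13*12/2
g = 156/2 = 78

78


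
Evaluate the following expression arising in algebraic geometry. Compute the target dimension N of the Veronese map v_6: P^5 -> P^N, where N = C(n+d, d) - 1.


The Veronese embedding v_d: P^n -> P^N maps each point to all
degree-d monomials in n+1 homogeneous coordinates.
N = C(n+d, d) - 1
N = C(5+6, 6) - 1
N = C(11, 6) - 1
C(11, 6) = 462
N = 462 - 1 = 461

461


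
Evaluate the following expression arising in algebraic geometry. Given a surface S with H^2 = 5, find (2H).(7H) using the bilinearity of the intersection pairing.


Using bilinearity of the intersection pairing on a surface S:
(aH).(bH) = ab * (H.H)
We have H^2 = 5.
D.E = (2H).(7H) = 2*7*5
= 14*5
= 70

70


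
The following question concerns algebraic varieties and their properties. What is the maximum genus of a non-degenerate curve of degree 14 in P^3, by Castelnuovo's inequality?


Castelnuovo's bound: write d - 1 = m(r-1) + epsilon with 0 <= epsilon < r-1.
d - 1 = 14 - 1 = 13
r - 1 = 3 - 1 = 2
13 = 6*2 + 1, so m = 6, epsilon = 1
pi(d, r) = m(m-1)(r-1)/2 + m*epsilon
= 6*5*2/2 + 6*1
= 60/2 + 6
= 30 + 6 = 36

36


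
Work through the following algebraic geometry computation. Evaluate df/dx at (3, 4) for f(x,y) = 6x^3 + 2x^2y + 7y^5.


df/dx = 3*6*x^2 + 2*2*x^1*y
At (3,4): 3*6*3^2 + 2*2*3^1*4
= 162 + 48
= 210

210


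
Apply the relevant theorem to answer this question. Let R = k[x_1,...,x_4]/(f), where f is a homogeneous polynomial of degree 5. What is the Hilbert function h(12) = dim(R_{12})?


For R = k[x_1,...,x_n]/(f) with f homogeneous of degree e:
The Hilbert series is (1 - t^e)/(1 - t)^n.
So h(d) = C(d+n-1, n-1) - C(d-e+n-1, n-1) for d >= e.
With n=4, e=5, d=12:
C(12+4-1, 4-1) = C(15, 3) = 455
C(12-5+4-1, 4-1) = C(10, 3) = 120
h(12) = 455 - 120 = 335

335


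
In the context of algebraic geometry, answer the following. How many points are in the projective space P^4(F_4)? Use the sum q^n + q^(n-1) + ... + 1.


P^4(F_4) has (q^(n+1) - 1)/(q - 1) points.
= 4^4 + 4^3 + 4^2 + 4^1 + 4^0
= 256 + 64 + 16 + 4 + 1
= 341

341


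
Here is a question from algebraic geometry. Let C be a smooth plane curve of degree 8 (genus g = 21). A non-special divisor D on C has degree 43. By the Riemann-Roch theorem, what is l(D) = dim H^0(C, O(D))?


First, compute the genus of a smooth plane curve of degree 8:
g = (d-1)(d-2)/2 = (8-1)(8-2)/2 = 21
For a non-special divisor D (i.e., h^1(D) = 0), Riemann-Roch gives:
l(D) = deg(D) - g + 1
Since deg(D) = 43 >= 2g - 1 = 41, D is non-special.
l(D) = 43 - 21 + 1 = 23

23


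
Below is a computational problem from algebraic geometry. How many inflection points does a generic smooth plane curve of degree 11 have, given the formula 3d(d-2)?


For a general smooth plane curve C of degree d, the inflection points are
the intersection of C with its Hessian curve, which has degree 3(d-2).
By Bezout, the total intersection number is d * 3(d-2) = 11 * 27 = 297.
For a general curve every flex is ordinary, so each contributes
multiplicity 1 to C·Hess(C), and the number of distinct inflection
points is 3d(d-2).
Inflection points = 3*11*(11-2) = 3*11*9 = 297

297


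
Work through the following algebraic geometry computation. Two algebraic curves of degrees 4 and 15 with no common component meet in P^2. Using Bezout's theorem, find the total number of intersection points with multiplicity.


Bezout's theorem states the intersection count equals the product of degrees.
Intersection count = 4 * 15 = 60

60


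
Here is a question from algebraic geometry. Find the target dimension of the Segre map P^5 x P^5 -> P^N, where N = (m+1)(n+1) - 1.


The Segre embedding maps P^m x P^n into P^N via
all products of coordinates from each factor.
N = (m+1)(n+1) - 1
N = (5+1)(5+1) - 1
N = 6*6 - 1
N = 36 - 1 = 35

35


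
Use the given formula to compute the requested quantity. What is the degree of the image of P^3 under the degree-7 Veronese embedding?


The Veronese variety v_7(P^3) has degree d^r.
d^r = 7^3 = 343

343


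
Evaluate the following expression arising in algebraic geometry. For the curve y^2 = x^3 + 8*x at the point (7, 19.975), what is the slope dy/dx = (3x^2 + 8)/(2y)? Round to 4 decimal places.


Using implicit differentiation of y^2 = x^3 + 8*x:
2y * dy/dx = 3x^2 + 8
dy/dx = (3x^2 + 8)/(2y)
Numerator: 3*7^2 + 8 = 155
Denominator: 2*19.975 = 39.95
dy/dx = 155/39.95 = 3.8798

3.8798


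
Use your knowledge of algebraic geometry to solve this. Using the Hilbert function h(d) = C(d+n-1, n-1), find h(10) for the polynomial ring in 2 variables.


The Hilbert function for the polynomial ring in 2 variables is:
h(d) = C(d+n-1, n-1)
h(10) = C(10+2-1, 2-1) = C(11, 1)
= 11! / (1! * 10!)
= 11

11


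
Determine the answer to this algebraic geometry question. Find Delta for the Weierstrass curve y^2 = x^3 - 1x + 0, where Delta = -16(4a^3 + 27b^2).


Compute each component:
4a^3 = 4*(-1)^3 = 4*(-1) = -4
27b^2 = 27*0^2 = 27*0 = 0
4a^3 + 27b^2 = -4 + 0 = -4
Delta = -16*(-4) = 64

64


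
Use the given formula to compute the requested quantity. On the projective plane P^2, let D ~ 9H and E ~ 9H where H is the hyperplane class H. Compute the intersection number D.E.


Using bilinearity of the intersection pairing on the projective plane P^2:
(aH).(bH) = ab * (H.H)
We have H^2 = 1 (Bezout).
D.E = (9H).(9H) = 9*9*1
= 81*1
= 81

81


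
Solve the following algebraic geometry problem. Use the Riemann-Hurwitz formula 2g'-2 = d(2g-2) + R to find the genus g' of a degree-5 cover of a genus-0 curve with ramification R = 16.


Riemann-Hurwitz formula: 2g' - 2 = d(2g - 2) + R
Given: d = 5, g = 0, R = 16
2g' - 2 = 5*(2*0 - 2) + 16
2g' - 2 = 5*(-2) + 16
2g' - 2 = -10 + 16 = 6
2g' = 8
g' = 4

4


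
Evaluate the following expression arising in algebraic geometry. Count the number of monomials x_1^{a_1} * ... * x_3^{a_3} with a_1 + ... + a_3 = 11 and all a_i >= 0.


The number of degree-11 monomials in 3 variables is C(d+n-1, n-1).
= C(11+3-1, 3-1) = C(13, 2)
= 78

78


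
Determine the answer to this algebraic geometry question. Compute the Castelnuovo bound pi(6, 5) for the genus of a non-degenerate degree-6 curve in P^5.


Castelnuovo's bound: write d - 1 = m(r-1) + epsilon with 0 <= epsilon < r-1.
d - 1 = 6 - 1 = 5
r - 1 = 5 - 1 = 4
5 = 1*4 + 1, so m = 1, epsilon = 1
pi(d, r) = m(m-1)(r-1)/2 + m*epsilon
= 1*0*4/2 + 1*1
= 0/2 + 1
= 0 + 1 = 1

1


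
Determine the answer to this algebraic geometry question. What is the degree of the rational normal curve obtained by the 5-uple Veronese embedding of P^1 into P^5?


The rational normal curve in P^5 is the image of P^1 under the 5-uple Veronese.
A general hyperplane in P^5 pulls back to a degree-5 form on P^1, which has 5 zeros,
so the curve meets a general hyperplane in 5 points. Degree = 5.

5


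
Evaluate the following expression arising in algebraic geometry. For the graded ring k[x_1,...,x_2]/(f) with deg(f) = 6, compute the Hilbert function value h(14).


For R = k[x_1,...,x_n]/(f) with f homogeneous of degree e:
The Hilbert series is (1 - t^e)/(1 - t)^n.
So h(d) = C(d+n-1, n-1) - C(d-e+n-1, n-1) for d >= e.
With n=2, e=6, d=14:
C(14+2-1, 2-1) = C(15, 1) = 15
C(14-6+2-1, 2-1) = C(9, 1) = 9
h(14) = 15 - 9 = 6

6


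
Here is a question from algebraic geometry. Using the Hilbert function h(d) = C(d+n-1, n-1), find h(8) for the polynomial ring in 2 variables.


The Hilbert function for the polynomial ring in 2 variables is:
h(d) = C(d+n-1, n-1)
h(8) = C(8+2-1, 2-1) = C(9, 1)
= 9! / (1! * 8!)
= 9

9


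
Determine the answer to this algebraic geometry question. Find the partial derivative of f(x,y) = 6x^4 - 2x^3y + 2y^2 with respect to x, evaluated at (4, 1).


df/dx = 4*6*x^3 + 3*(-2)*x^2*y
At (4,1): 4*6*4^3 + 3*(-2)*4^2*1
= 1536 - 96
= 1440

1440


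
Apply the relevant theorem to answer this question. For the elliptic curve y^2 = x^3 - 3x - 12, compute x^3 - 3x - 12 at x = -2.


Compute x^3 - 3x - 12 at x = -2:
x^3 = (-2)^3 = -8
(-3)*x = (-3)*(-2) = 6
Sum: -8 + 6 - 12 = -14

-14


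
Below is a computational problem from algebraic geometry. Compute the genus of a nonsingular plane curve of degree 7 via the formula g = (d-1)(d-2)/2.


Using the genus formula for smooth plane curves:
g = (d-1)(d-2)/2
g = (7-1)(7-2)/2
g = 6*5/2
g = 30/2 = 15

15


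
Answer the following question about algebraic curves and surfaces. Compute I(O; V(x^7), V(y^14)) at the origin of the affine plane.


The intersection multiplicity of V(x^a) and V(y^b) at the origin is:
I(O; V(x^7), V(y^14)) = dim_k(k[x,y]/(x^7, y^14))
A basis for k[x,y]/(x^7, y^14) is the set of monomials x^i * y^j
where 0 <= i < 7 and 0 <= j < 14.
The number of such monomials is 7 * 14 = 98

98


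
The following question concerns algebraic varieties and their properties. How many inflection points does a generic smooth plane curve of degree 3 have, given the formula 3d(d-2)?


For a general smooth plane curve C of degree d, the inflection points are
the intersection of C with its Hessian curve, which has degree 3(d-2).
By Bezout, the total intersection number is d * 3(d-2) = 3 * 3 = 9.
For a general curve every flex is ordinary, so each contributes
multiplicity 1 to C·Hess(C), and the number of distinct inflection
points is 3d(d-2).
Inflection points = 3*3*(3-2) = 3*3*1 = 9

9


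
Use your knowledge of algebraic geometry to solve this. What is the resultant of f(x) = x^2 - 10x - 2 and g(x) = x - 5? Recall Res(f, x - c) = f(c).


For Res(f, x - c), we evaluate f at x = c.
f(5) = 5^2 - 10*5 - 2
= 25 - 50 - 2
= -25 - 2 = -27
Res(f, g) = -27

-27


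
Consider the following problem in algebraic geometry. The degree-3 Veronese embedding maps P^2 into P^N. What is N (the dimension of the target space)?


The Veronese embedding v_d: P^n -> P^N maps each point to all
degree-d monomials in n+1 homogeneous coordinates.
N = C(n+d, d) - 1
N = C(2+3, 3) - 1
N = C(5, 3) - 1
C(5, 3) = 10
N = 10 - 1 = 9

9


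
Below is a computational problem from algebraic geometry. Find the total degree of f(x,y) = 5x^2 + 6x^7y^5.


Examine each term for its total degree (sum of exponents).
  Term '5x^2' has total degree 2+0 = 2.
  Term '6x^7y^5' has total degree 7+5 = 12.
The maximum total degree among all terms is 12.

12


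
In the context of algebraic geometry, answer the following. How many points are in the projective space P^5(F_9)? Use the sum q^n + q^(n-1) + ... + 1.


P^5(F_9) has (q^(n+1) - 1)/(q - 1) points.
= 9^5 + 9^4 + 9^3 + 9^2 + 9^1 + 9^0
= 59049 + 6561 + 729 + 81 + 9 + 1
= 66430

66430
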